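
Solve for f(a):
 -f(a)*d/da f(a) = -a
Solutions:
 f(a) = -sqrt(C1 + a^2)
 f(a) = sqrt(C1 + a^2)


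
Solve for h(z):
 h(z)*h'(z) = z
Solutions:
 h(z) = -sqrt(C1 + z^2)
 h(z) = sqrt(C1 + z^2)


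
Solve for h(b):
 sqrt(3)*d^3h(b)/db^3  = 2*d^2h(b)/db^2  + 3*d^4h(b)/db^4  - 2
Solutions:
 h(b) = C1 + C2*b + b^2/2 + (C3*sin(sqrt(21)*b/6) + C4*cos(sqrt(21)*b/6))*exp(sqrt(3)*b/6)


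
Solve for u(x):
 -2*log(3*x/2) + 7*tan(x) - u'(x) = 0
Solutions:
 u(x) = C1 - 2*x*log(x) - 2*x*log(3) + 2*x*log(2) + 2*x - 7*log(cos(x))


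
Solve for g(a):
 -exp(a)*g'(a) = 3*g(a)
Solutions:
 g(a) = C1*exp(3*exp(-a))


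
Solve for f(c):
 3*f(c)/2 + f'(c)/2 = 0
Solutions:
 f(c) = C1*exp(-3*c)


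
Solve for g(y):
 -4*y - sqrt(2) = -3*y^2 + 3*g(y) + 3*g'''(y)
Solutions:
 g(y) = C3*exp(-y) + y^2 - 4*y/3 + (C1*sin(sqrt(3)*y/2) + C2*cos(sqrt(3)*y/2))*exp(y/2) - sqrt(2)/3


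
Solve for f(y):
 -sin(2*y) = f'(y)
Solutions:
 f(y) = C1 + cos(2*y)/2


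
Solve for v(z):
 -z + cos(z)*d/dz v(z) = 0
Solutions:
 v(z) = C1 + Integral(z/cos(z), z)


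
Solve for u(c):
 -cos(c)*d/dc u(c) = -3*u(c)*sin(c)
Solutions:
 u(c) = C1/cos(c)^3


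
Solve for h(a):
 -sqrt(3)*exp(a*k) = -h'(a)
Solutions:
 h(a) = C1 + sqrt(3)*exp(a*k)/k


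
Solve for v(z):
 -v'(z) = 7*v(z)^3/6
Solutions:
 v(z) = -sqrt(3)*sqrt(-1/(C1 - 7*z))
 v(z) = sqrt(3)*sqrt(-1/(C1 - 7*z))


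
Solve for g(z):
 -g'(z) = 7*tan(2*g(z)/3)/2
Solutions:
 g(z) = -3*asin(C1*exp(-7*z/3))/2 + 3*pi/2
 g(z) = 3*asin(C1*exp(-7*z/3))/2


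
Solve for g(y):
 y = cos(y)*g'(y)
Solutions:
 g(y) = C1 + Integral(y/cos(y), y)


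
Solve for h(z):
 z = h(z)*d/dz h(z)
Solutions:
 h(z) = -sqrt(C1 + z^2)
 h(z) = sqrt(C1 + z^2)


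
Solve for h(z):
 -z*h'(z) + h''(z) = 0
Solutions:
 h(z) = C1 + C2*erfi(sqrt(2)*z/2)


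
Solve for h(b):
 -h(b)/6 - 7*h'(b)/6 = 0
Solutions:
 h(b) = C1*exp(-b/7)


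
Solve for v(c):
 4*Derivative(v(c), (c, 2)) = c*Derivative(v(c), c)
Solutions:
 v(c) = C1 + C2*erfi(sqrt(2)*c/4)


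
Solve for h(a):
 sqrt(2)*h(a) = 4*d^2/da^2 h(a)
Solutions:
 h(a) = C1*exp(-2^(1/4)*a/2) + C2*exp(2^(1/4)*a/2)


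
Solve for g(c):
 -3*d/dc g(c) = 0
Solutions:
 g(c) = C1


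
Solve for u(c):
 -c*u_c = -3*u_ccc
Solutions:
 u(c) = C1 + Integral(C2*airyai(3^(2/3)*c/3) + C3*airybi(3^(2/3)*c/3), c)


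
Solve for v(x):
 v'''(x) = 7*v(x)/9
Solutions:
 v(x) = C3*exp(21^(1/3)*x/3) + (C1*sin(3^(5/6)*7^(1/3)*x/6) + C2*cos(3^(5/6)*7^(1/3)*x/6))*exp(-21^(1/3)*x/6)


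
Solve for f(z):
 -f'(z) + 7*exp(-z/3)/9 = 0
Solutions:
 f(z) = C1 - 7*exp(-z/3)/3


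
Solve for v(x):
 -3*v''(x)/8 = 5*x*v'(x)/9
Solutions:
 v(x) = C1 + C2*erf(2*sqrt(15)*x/9)


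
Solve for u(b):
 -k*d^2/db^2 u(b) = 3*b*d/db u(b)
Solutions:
 u(b) = C1 + C2*sqrt(k)*erf(sqrt(6)*b*sqrt(1/k)/2)


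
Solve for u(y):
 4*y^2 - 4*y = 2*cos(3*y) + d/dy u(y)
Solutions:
 u(y) = C1 + 4*y^3/3 - 2*y^2 - 2*sin(3*y)/3


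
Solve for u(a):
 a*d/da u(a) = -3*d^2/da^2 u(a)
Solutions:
 u(a) = C1 + C2*erf(sqrt(6)*a/6)


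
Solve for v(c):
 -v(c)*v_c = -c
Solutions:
 v(c) = -sqrt(C1 + c^2)
 v(c) = sqrt(C1 + c^2)


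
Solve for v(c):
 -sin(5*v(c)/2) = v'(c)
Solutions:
 v(c) = -2*acos((-C1 - exp(5*c))/(C1 - exp(5*c)))/5 + 4*pi/5
 v(c) = 2*acos((-C1 - exp(5*c))/(C1 - exp(5*c)))/5


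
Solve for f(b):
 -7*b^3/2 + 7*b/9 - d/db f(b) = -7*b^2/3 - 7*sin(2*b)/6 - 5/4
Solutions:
 f(b) = C1 - 7*b^4/8 + 7*b^3/9 + 7*b^2/18 + 5*b/4 - 7*cos(2*b)/12


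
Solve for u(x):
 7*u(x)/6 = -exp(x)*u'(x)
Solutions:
 u(x) = C1*exp(7*exp(-x)/6)


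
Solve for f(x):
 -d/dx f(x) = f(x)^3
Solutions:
 f(x) = -sqrt(2)*sqrt(-1/(C1 - x))/2
 f(x) = sqrt(2)*sqrt(-1/(C1 - x))/2


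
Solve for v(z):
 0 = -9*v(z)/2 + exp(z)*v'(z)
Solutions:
 v(z) = C1*exp(-9*exp(-z)/2)


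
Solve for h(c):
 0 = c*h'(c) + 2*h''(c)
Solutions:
 h(c) = C1 + C2*erf(c/2)


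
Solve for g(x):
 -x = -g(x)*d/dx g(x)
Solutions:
 g(x) = -sqrt(C1 + x^2)
 g(x) = sqrt(C1 + x^2)


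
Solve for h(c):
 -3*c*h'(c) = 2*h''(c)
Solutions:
 h(c) = C1 + C2*erf(sqrt(3)*c/2)


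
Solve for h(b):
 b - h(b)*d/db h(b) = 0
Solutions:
 h(b) = -sqrt(C1 + b^2)
 h(b) = sqrt(C1 + b^2)


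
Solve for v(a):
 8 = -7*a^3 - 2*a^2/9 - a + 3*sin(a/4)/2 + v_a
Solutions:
 v(a) = C1 + 7*a^4/4 + 2*a^3/27 + a^2/2 + 8*a + 6*cos(a/4)


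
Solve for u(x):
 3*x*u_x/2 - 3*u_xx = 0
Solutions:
 u(x) = C1 + C2*erfi(x/2)


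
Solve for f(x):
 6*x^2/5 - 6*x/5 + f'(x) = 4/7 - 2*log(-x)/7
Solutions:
 f(x) = C1 - 2*x^3/5 + 3*x^2/5 - 2*x*log(-x)/7 + 6*x/7


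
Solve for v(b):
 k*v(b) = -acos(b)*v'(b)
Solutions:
 v(b) = C1*exp(-k*Integral(1/acos(b), b))


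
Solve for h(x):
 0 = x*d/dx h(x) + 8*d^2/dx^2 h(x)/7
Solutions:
 h(x) = C1 + C2*erf(sqrt(7)*x/4)


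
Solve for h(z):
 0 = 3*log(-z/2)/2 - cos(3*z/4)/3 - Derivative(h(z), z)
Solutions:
 h(z) = C1 + 3*z*log(-z)/2 - 3*z/2 - 3*z*log(2)/2 - 4*sin(3*z/4)/9


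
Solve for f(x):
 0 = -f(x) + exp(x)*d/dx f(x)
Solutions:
 f(x) = C1*exp(-exp(-x))


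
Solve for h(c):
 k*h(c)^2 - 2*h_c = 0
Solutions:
 h(c) = -2/(C1 + c*k)


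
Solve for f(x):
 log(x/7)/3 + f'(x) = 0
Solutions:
 f(x) = C1 - x*log(x)/3 + x/3 + x*log(7)/3


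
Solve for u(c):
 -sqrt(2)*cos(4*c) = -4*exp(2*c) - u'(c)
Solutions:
 u(c) = C1 - 2*exp(2*c) + sqrt(2)*sin(4*c)/4


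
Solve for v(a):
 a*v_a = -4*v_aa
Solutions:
 v(a) = C1 + C2*erf(sqrt(2)*a/4)


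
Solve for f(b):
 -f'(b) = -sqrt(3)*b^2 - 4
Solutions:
 f(b) = C1 + sqrt(3)*b^3/3 + 4*b


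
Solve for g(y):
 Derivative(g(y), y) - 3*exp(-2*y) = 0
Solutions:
 g(y) = C1 - 3*exp(-2*y)/2


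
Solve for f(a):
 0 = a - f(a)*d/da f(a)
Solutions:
 f(a) = -sqrt(C1 + a^2)
 f(a) = sqrt(C1 + a^2)


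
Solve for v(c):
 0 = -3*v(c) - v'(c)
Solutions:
 v(c) = C1*exp(-3*c)


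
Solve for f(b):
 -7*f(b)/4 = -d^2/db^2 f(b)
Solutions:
 f(b) = C1*exp(-sqrt(7)*b/2) + C2*exp(sqrt(7)*b/2)


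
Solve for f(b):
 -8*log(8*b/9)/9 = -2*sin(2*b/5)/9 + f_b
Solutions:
 f(b) = C1 - 8*b*log(b)/9 - 8*b*log(2)/3 + 8*b/9 + 16*b*log(3)/9 - 5*cos(2*b/5)/9


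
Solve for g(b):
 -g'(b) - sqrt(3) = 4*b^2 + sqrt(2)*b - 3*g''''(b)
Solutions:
 g(b) = C1 + C4*exp(3^(2/3)*b/3) - 4*b^3/3 - sqrt(2)*b^2/2 - sqrt(3)*b + (C2*sin(3^(1/6)*b/2) + C3*cos(3^(1/6)*b/2))*exp(-3^(2/3)*b/6)


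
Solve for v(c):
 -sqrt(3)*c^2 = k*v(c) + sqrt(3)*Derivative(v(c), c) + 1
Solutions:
 v(c) = C1*exp(-sqrt(3)*c*k/3) - sqrt(3)*c^2/k + 6*c/k^2 - 1/k - 6*sqrt(3)/k^3


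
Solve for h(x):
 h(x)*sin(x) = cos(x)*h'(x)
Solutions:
 h(x) = C1/cos(x)


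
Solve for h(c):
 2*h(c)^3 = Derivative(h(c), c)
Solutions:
 h(c) = -sqrt(2)*sqrt(-1/(C1 + 2*c))/2
 h(c) = sqrt(2)*sqrt(-1/(C1 + 2*c))/2


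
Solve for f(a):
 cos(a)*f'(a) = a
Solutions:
 f(a) = C1 + Integral(a/cos(a), a)


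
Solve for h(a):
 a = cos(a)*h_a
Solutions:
 h(a) = C1 + Integral(a/cos(a), a)


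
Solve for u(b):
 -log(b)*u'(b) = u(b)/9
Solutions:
 u(b) = C1*exp(-li(b)/9)


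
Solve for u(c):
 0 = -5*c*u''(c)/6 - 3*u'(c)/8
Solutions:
 u(c) = C1 + C2*c^(11/20)


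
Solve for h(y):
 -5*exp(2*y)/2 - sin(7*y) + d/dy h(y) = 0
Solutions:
 h(y) = C1 + 5*exp(2*y)/4 - cos(7*y)/7


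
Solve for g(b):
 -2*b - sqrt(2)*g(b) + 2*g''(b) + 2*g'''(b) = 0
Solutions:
 g(b) = C1*exp(-b*(2*2^(2/3)/(-4 + sqrt(-16 + (4 - 27*sqrt(2))^2) + 27*sqrt(2))^(1/3) + 4 + 2^(1/3)*(-4 + sqrt(-16 + (4 - 27*sqrt(2))^2) + 27*sqrt(2))^(1/3))/12)*sin(2^(1/3)*sqrt(3)*b*(-(-4 + sqrt(-16 + (4 - 27*sqrt(2))^2) + 27*sqrt(2))^(1/3) + 2*2^(1/3)/(-4 + sqrt(-16 + (4 - 27*sqrt(2))^2) + 27*sqrt(2))^(1/3))/12) + C2*exp(-b*(2*2^(2/3)/(-4 + sqrt(-16 + (4 - 27*sqrt(2))^2) + 27*sqrt(2))^(1/3) + 4 + 2^(1/3)*(-4 + sqrt(-16 + (4 - 27*sqrt(2))^2) + 27*sqrt(2))^(1/3))/12)*cos(2^(1/3)*sqrt(3)*b*(-(-4 + sqrt(-16 + (4 - 27*sqrt(2))^2) + 27*sqrt(2))^(1/3) + 2*2^(1/3)/(-4 + sqrt(-16 + (4 - 27*sqrt(2))^2) + 27*sqrt(2))^(1/3))/12) + C3*exp(b*(-2 + 2*2^(2/3)/(-4 + sqrt(-16 + (4 - 27*sqrt(2))^2) + 27*sqrt(2))^(1/3) + 2^(1/3)*(-4 + sqrt(-16 + (4 - 27*sqrt(2))^2) + 27*sqrt(2))^(1/3))/6) - sqrt(2)*b


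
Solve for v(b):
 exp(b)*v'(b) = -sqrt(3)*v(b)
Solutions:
 v(b) = C1*exp(sqrt(3)*exp(-b))


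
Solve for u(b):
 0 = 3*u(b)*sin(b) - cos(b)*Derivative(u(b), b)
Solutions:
 u(b) = C1/cos(b)^3


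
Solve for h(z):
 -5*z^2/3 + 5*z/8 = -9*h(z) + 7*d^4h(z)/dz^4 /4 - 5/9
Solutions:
 h(z) = C1*exp(-sqrt(6)*7^(3/4)*z/7) + C2*exp(sqrt(6)*7^(3/4)*z/7) + C3*sin(sqrt(6)*7^(3/4)*z/7) + C4*cos(sqrt(6)*7^(3/4)*z/7) + 5*z^2/27 - 5*z/72 - 5/81


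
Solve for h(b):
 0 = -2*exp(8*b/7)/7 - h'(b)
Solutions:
 h(b) = C1 - exp(8*b/7)/4


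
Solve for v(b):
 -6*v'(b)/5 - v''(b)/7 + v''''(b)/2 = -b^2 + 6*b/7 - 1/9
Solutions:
 v(b) = C1 + C2*exp(-b*(5*2^(2/3)*2205^(1/3)/(sqrt(1749279) + 1323)^(1/3) + 1050^(1/3)*(sqrt(1749279) + 1323)^(1/3))/210)*sin(3^(1/6)*b*(-3^(2/3)*350^(1/3)*(sqrt(1749279) + 1323)^(1/3) + 15*2^(2/3)*245^(1/3)/(sqrt(1749279) + 1323)^(1/3))/210) + C3*exp(-b*(5*2^(2/3)*2205^(1/3)/(sqrt(1749279) + 1323)^(1/3) + 1050^(1/3)*(sqrt(1749279) + 1323)^(1/3))/210)*cos(3^(1/6)*b*(-3^(2/3)*350^(1/3)*(sqrt(1749279) + 1323)^(1/3) + 15*2^(2/3)*245^(1/3)/(sqrt(1749279) + 1323)^(1/3))/210) + C4*exp(b*(5*2^(2/3)*2205^(1/3)/(sqrt(1749279) + 1323)^(1/3) + 1050^(1/3)*(sqrt(1749279) + 1323)^(1/3))/105) + 5*b^3/18 - 115*b^2/252 + 355*b/1764


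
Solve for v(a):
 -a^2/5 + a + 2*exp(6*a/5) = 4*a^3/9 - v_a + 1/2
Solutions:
 v(a) = C1 + a^4/9 + a^3/15 - a^2/2 + a/2 - 5*exp(6*a/5)/3


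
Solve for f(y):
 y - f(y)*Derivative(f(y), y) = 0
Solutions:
 f(y) = -sqrt(C1 + y^2)
 f(y) = sqrt(C1 + y^2)


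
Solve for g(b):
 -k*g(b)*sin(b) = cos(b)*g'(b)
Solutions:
 g(b) = C1*exp(k*log(cos(b)))


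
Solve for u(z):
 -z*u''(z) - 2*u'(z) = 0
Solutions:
 u(z) = C1 + C2/z


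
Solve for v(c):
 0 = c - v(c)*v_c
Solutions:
 v(c) = -sqrt(C1 + c^2)
 v(c) = sqrt(C1 + c^2)


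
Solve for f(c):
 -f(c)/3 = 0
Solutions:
 f(c) = 0


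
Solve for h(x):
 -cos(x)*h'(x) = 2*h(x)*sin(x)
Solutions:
 h(x) = C1*cos(x)^2


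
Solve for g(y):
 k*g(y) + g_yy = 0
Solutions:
 g(y) = C1*exp(-y*sqrt(-k)) + C2*exp(y*sqrt(-k))


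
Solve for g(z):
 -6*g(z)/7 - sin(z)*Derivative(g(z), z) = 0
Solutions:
 g(z) = C1*(cos(z) + 1)^(3/7)/(cos(z) - 1)^(3/7)


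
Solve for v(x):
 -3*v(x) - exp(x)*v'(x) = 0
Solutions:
 v(x) = C1*exp(3*exp(-x))


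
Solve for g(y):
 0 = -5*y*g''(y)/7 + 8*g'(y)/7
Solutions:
 g(y) = C1 + C2*y^(13/5)


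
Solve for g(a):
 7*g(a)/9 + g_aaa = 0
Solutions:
 g(a) = C3*exp(-21^(1/3)*a/3) + (C1*sin(3^(5/6)*7^(1/3)*a/6) + C2*cos(3^(5/6)*7^(1/3)*a/6))*exp(21^(1/3)*a/6)


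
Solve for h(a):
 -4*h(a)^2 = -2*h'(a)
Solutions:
 h(a) = -1/(C1 + 2*a)


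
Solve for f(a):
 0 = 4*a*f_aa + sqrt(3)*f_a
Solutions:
 f(a) = C1 + C2*a^(1 - sqrt(3)/4)


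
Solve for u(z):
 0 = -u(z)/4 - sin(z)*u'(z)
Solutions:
 u(z) = C1*(cos(z) + 1)^(1/8)/(cos(z) - 1)^(1/8)


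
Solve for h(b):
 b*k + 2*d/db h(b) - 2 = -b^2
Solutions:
 h(b) = C1 - b^3/6 - b^2*k/4 + b


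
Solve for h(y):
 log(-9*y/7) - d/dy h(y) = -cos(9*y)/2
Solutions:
 h(y) = C1 + y*log(-y) - y*log(7) - y + 2*y*log(3) + sin(9*y)/18


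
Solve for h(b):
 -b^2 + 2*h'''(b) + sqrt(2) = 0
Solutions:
 h(b) = C1 + C2*b + C3*b^2 + b^5/120 - sqrt(2)*b^3/12


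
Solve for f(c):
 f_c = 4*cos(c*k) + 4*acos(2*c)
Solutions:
 f(c) = C1 + 4*c*acos(2*c) - 2*sqrt(1 - 4*c^2) + 4*Piecewise((sin(c*k)/k, Ne(k, 0)), (c, True))


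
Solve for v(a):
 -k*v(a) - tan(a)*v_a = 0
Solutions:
 v(a) = C1*exp(-k*log(sin(a)))


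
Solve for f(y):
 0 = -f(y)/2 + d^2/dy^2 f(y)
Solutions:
 f(y) = C1*exp(-sqrt(2)*y/2) + C2*exp(sqrt(2)*y/2)


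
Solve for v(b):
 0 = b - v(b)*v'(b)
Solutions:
 v(b) = -sqrt(C1 + b^2)
 v(b) = sqrt(C1 + b^2)


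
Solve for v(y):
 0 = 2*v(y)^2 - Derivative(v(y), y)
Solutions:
 v(y) = -1/(C1 + 2*y)


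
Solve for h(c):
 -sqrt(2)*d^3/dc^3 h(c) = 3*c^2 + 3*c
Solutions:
 h(c) = C1 + C2*c + C3*c^2 - sqrt(2)*c^5/40 - sqrt(2)*c^4/16


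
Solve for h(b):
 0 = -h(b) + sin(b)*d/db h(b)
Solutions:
 h(b) = C1*sqrt(cos(b) - 1)/sqrt(cos(b) + 1)


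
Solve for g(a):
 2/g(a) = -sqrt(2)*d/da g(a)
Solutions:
 g(a) = -sqrt(C1 - 2*sqrt(2)*a)
 g(a) = sqrt(C1 - 2*sqrt(2)*a)


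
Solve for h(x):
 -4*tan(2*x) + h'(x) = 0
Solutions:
 h(x) = C1 - 2*log(cos(2*x))


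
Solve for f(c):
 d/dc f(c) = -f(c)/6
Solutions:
 f(c) = C1*exp(-c/6)


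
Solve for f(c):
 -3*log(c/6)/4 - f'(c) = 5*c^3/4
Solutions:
 f(c) = C1 - 5*c^4/16 - 3*c*log(c)/4 + 3*c/4 + 3*c*log(6)/4


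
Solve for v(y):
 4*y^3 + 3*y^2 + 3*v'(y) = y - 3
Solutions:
 v(y) = C1 - y^4/3 - y^3/3 + y^2/6 - y


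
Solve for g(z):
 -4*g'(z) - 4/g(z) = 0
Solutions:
 g(z) = -sqrt(C1 - 2*z)
 g(z) = sqrt(C1 - 2*z)


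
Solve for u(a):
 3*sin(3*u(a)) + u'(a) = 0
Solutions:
 u(a) = -acos((-C1 - exp(18*a))/(C1 - exp(18*a)))/3 + 2*pi/3
 u(a) = acos((-C1 - exp(18*a))/(C1 - exp(18*a)))/3


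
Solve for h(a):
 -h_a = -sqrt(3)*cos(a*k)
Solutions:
 h(a) = C1 + sqrt(3)*sin(a*k)/k


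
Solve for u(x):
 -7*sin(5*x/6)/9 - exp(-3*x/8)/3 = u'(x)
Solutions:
 u(x) = C1 + 14*cos(5*x/6)/15 + 8*exp(-3*x/8)/9


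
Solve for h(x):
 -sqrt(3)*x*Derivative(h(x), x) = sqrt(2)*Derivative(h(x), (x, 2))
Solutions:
 h(x) = C1 + C2*erf(6^(1/4)*x/2)


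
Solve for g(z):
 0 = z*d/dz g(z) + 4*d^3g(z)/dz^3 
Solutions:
 g(z) = C1 + Integral(C2*airyai(-2^(1/3)*z/2) + C3*airybi(-2^(1/3)*z/2), z)


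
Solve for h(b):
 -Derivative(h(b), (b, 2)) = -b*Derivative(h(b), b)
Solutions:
 h(b) = C1 + C2*erfi(sqrt(2)*b/2)


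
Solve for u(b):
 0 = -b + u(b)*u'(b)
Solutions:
 u(b) = -sqrt(C1 + b^2)
 u(b) = sqrt(C1 + b^2)


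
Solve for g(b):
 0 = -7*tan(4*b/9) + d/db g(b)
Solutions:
 g(b) = C1 - 63*log(cos(4*b/9))/4


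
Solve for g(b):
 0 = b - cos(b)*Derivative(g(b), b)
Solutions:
 g(b) = C1 + Integral(b/cos(b), b)


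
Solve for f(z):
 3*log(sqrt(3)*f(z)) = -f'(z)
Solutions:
 2*Integral(1/(2*log(_y) + log(3)), (_y, f(z)))/3 = C1 - z


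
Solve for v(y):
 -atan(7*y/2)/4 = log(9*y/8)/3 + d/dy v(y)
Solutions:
 v(y) = C1 - y*log(y)/3 - y*atan(7*y/2)/4 - 2*y*log(3)/3 + y/3 + y*log(2) + log(49*y^2 + 4)/28


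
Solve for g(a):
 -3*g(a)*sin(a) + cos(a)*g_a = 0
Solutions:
 g(a) = C1/cos(a)^3


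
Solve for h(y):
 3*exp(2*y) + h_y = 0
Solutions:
 h(y) = C1 - 3*exp(2*y)/2


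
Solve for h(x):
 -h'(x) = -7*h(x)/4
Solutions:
 h(x) = C1*exp(7*x/4)


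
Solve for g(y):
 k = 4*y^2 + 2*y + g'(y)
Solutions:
 g(y) = C1 + k*y - 4*y^3/3 - y^2


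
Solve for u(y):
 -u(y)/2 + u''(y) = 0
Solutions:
 u(y) = C1*exp(-sqrt(2)*y/2) + C2*exp(sqrt(2)*y/2)


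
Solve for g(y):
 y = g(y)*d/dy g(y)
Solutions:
 g(y) = -sqrt(C1 + y^2)
 g(y) = sqrt(C1 + y^2)


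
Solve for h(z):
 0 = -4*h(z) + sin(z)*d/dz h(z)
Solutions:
 h(z) = C1*(cos(z)^2 - 2*cos(z) + 1)/(cos(z)^2 + 2*cos(z) + 1)


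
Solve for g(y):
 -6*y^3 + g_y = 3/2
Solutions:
 g(y) = C1 + 3*y^4/2 + 3*y/2


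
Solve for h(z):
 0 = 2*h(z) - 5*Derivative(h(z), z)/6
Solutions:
 h(z) = C1*exp(12*z/5)


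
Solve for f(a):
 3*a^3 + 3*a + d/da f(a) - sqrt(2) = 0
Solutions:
 f(a) = C1 - 3*a^4/4 - 3*a^2/2 + sqrt(2)*a


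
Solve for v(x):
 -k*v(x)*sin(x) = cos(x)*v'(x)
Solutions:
 v(x) = C1*exp(k*log(cos(x)))


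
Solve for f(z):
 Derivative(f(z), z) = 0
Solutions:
 f(z) = C1


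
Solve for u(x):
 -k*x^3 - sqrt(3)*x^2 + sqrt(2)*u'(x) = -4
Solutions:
 u(x) = C1 + sqrt(2)*k*x^4/8 + sqrt(6)*x^3/6 - 2*sqrt(2)*x


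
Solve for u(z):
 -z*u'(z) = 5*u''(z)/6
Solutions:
 u(z) = C1 + C2*erf(sqrt(15)*z/5)


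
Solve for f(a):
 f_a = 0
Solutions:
 f(a) = C1


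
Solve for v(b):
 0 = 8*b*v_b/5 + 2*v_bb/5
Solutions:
 v(b) = C1 + C2*erf(sqrt(2)*b)


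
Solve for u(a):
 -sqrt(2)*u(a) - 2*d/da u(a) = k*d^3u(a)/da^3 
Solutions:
 u(a) = C1*exp(2^(1/3)*a*(6^(1/3)*(sqrt(6)*sqrt((27 + 16/k)/k^2) + 9*sqrt(2)/k)^(1/3)/12 - 2^(1/3)*3^(5/6)*I*(sqrt(6)*sqrt((27 + 16/k)/k^2) + 9*sqrt(2)/k)^(1/3)/12 + 4/(k*(-3^(1/3) + 3^(5/6)*I)*(sqrt(6)*sqrt((27 + 16/k)/k^2) + 9*sqrt(2)/k)^(1/3)))) + C2*exp(2^(1/3)*a*(6^(1/3)*(sqrt(6)*sqrt((27 + 16/k)/k^2) + 9*sqrt(2)/k)^(1/3)/12 + 2^(1/3)*3^(5/6)*I*(sqrt(6)*sqrt((27 + 16/k)/k^2) + 9*sqrt(2)/k)^(1/3)/12 - 4/(k*(3^(1/3) + 3^(5/6)*I)*(sqrt(6)*sqrt((27 + 16/k)/k^2) + 9*sqrt(2)/k)^(1/3)))) + C3*exp(6^(1/3)*a*(-2^(1/3)*(sqrt(6)*sqrt((27 + 16/k)/k^2) + 9*sqrt(2)/k)^(1/3) + 4*3^(1/3)/(k*(sqrt(6)*sqrt((27 + 16/k)/k^2) + 9*sqrt(2)/k)^(1/3)))/6)


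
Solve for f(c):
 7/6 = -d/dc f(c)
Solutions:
 f(c) = C1 - 7*c/6


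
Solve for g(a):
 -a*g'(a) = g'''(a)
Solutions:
 g(a) = C1 + Integral(C2*airyai(-a) + C3*airybi(-a), a)


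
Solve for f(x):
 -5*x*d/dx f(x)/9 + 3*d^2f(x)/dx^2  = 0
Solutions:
 f(x) = C1 + C2*erfi(sqrt(30)*x/18)


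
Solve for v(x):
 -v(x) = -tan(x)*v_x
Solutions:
 v(x) = C1*sin(x)


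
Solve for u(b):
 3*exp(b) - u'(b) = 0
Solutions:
 u(b) = C1 + 3*exp(b)


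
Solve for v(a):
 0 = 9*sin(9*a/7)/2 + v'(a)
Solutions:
 v(a) = C1 + 7*cos(9*a/7)/2


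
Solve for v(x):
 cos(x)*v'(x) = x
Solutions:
 v(x) = C1 + Integral(x/cos(x), x)


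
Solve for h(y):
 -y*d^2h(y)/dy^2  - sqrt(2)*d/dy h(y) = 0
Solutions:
 h(y) = C1 + C2*y^(1 - sqrt(2))


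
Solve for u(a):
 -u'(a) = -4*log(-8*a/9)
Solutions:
 u(a) = C1 + 4*a*log(-a) + 4*a*(-2*log(3) - 1 + 3*log(2))


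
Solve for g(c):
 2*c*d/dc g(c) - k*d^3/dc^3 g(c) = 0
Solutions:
 g(c) = C1 + Integral(C2*airyai(2^(1/3)*c*(1/k)^(1/3)) + C3*airybi(2^(1/3)*c*(1/k)^(1/3)), c)


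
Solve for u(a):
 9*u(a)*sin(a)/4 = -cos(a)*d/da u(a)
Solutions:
 u(a) = C1*cos(a)^(9/4)


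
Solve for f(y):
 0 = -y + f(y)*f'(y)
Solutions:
 f(y) = -sqrt(C1 + y^2)
 f(y) = sqrt(C1 + y^2)


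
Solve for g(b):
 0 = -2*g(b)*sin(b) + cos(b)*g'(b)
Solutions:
 g(b) = C1/cos(b)^2


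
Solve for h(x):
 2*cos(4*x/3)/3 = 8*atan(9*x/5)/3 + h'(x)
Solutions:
 h(x) = C1 - 8*x*atan(9*x/5)/3 + 20*log(81*x^2 + 25)/27 + sin(4*x/3)/2


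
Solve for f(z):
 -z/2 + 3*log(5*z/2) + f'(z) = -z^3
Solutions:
 f(z) = C1 - z^4/4 + z^2/4 - 3*z*log(z) - 3*z*log(5) + 3*z*log(2) + 3*z


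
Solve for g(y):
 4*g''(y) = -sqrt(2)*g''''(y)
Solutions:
 g(y) = C1 + C2*y + C3*sin(2^(3/4)*y) + C4*cos(2^(3/4)*y)


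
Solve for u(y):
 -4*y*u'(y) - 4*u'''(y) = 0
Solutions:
 u(y) = C1 + Integral(C2*airyai(-y) + C3*airybi(-y), y)


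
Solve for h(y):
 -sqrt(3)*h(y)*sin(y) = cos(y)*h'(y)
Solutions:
 h(y) = C1*cos(y)^(sqrt(3))


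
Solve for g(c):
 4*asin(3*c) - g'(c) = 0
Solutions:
 g(c) = C1 + 4*c*asin(3*c) + 4*sqrt(1 - 9*c^2)/3


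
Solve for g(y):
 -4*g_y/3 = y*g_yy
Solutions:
 g(y) = C1 + C2/y^(1/3)


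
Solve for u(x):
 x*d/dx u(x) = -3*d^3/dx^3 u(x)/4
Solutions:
 u(x) = C1 + Integral(C2*airyai(-6^(2/3)*x/3) + C3*airybi(-6^(2/3)*x/3), x)


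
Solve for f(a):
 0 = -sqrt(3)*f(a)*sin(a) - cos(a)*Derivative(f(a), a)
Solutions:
 f(a) = C1*cos(a)^(sqrt(3))


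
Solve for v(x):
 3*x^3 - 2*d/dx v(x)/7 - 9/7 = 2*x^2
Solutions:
 v(x) = C1 + 21*x^4/8 - 7*x^3/3 - 9*x/2


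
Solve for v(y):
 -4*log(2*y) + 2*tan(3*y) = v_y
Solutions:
 v(y) = C1 - 4*y*log(y) - 4*y*log(2) + 4*y - 2*log(cos(3*y))/3


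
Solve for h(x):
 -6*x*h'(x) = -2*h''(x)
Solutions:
 h(x) = C1 + C2*erfi(sqrt(6)*x/2)


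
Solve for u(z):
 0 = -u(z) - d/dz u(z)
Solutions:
 u(z) = C1*exp(-z)


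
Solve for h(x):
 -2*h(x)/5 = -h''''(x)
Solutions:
 h(x) = C1*exp(-2^(1/4)*5^(3/4)*x/5) + C2*exp(2^(1/4)*5^(3/4)*x/5) + C3*sin(2^(1/4)*5^(3/4)*x/5) + C4*cos(2^(1/4)*5^(3/4)*x/5)


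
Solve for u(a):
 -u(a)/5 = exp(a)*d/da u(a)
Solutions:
 u(a) = C1*exp(exp(-a)/5)


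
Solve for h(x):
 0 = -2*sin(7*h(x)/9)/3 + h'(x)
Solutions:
 -2*x/3 + 9*log(cos(7*h(x)/9) - 1)/14 - 9*log(cos(7*h(x)/9) + 1)/14 = C1


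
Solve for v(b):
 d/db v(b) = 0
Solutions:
 v(b) = C1


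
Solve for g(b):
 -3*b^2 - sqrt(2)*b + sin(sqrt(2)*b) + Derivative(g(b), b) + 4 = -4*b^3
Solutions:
 g(b) = C1 - b^4 + b^3 + sqrt(2)*b^2/2 - 4*b + sqrt(2)*cos(sqrt(2)*b)/2


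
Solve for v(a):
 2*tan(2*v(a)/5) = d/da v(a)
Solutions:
 v(a) = -5*asin(C1*exp(4*a/5))/2 + 5*pi/2
 v(a) = 5*asin(C1*exp(4*a/5))/2


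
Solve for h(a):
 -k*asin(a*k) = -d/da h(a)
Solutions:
 h(a) = C1 + k*Piecewise((a*asin(a*k) + sqrt(-a^2*k^2 + 1)/k, Ne(k, 0)), (0, True))


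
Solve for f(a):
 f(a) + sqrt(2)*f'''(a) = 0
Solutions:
 f(a) = C3*exp(-2^(5/6)*a/2) + (C1*sin(2^(5/6)*sqrt(3)*a/4) + C2*cos(2^(5/6)*sqrt(3)*a/4))*exp(2^(5/6)*a/4)


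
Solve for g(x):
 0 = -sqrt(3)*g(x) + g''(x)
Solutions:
 g(x) = C1*exp(-3^(1/4)*x) + C2*exp(3^(1/4)*x)


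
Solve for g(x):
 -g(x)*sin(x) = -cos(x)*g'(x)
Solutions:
 g(x) = C1/cos(x)


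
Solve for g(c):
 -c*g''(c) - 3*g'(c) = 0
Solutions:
 g(c) = C1 + C2/c^2


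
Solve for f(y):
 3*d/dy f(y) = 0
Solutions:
 f(y) = C1


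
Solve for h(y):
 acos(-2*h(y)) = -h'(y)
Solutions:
 Integral(1/acos(-2*_y), (_y, h(y))) = C1 - y


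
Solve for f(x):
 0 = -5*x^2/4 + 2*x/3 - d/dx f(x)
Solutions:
 f(x) = C1 - 5*x^3/12 + x^2/3


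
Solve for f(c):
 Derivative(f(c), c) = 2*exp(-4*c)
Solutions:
 f(c) = C1 - exp(-4*c)/2


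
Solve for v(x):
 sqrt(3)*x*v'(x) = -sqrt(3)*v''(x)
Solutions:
 v(x) = C1 + C2*erf(sqrt(2)*x/2)


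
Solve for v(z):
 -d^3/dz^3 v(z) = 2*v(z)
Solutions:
 v(z) = C3*exp(-2^(1/3)*z) + (C1*sin(2^(1/3)*sqrt(3)*z/2) + C2*cos(2^(1/3)*sqrt(3)*z/2))*exp(2^(1/3)*z/2)


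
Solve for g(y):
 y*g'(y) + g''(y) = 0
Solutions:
 g(y) = C1 + C2*erf(sqrt(2)*y/2)


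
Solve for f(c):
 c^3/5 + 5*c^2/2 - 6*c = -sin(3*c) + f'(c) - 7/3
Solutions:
 f(c) = C1 + c^4/20 + 5*c^3/6 - 3*c^2 + 7*c/3 - cos(3*c)/3


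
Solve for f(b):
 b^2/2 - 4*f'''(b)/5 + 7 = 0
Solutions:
 f(b) = C1 + C2*b + C3*b^2 + b^5/96 + 35*b^3/24


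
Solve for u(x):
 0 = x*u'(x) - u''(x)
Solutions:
 u(x) = C1 + C2*erfi(sqrt(2)*x/2)


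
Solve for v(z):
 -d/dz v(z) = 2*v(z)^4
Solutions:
 v(z) = (-3^(2/3) - 3*3^(1/6)*I)*(1/(C1 + 2*z))^(1/3)/6
 v(z) = (-3^(2/3) + 3*3^(1/6)*I)*(1/(C1 + 2*z))^(1/3)/6
 v(z) = (1/(C1 + 6*z))^(1/3)


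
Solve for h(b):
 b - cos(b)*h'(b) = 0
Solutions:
 h(b) = C1 + Integral(b/cos(b), b)


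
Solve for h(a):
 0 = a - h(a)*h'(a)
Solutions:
 h(a) = -sqrt(C1 + a^2)
 h(a) = sqrt(C1 + a^2)


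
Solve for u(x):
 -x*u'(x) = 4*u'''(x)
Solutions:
 u(x) = C1 + Integral(C2*airyai(-2^(1/3)*x/2) + C3*airybi(-2^(1/3)*x/2), x)


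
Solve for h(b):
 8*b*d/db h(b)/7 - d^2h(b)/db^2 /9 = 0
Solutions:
 h(b) = C1 + C2*erfi(6*sqrt(7)*b/7)


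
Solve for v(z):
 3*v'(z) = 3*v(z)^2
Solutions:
 v(z) = -1/(C1 + z)


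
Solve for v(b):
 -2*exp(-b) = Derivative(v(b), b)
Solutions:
 v(b) = C1 + 2*exp(-b)


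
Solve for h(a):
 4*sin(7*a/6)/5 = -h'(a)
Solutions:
 h(a) = C1 + 24*cos(7*a/6)/35


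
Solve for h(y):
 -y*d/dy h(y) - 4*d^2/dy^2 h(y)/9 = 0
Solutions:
 h(y) = C1 + C2*erf(3*sqrt(2)*y/4)


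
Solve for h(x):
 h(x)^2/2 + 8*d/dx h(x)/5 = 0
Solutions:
 h(x) = 16/(C1 + 5*x)


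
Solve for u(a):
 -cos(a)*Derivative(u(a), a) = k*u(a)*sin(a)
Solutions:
 u(a) = C1*exp(k*log(cos(a)))


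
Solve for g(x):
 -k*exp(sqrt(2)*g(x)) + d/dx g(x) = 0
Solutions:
 g(x) = sqrt(2)*(2*log(-1/(C1 + k*x)) - log(2))/4


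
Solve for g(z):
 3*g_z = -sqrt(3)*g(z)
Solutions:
 g(z) = C1*exp(-sqrt(3)*z/3)


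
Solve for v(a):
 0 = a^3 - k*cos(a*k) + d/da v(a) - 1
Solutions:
 v(a) = C1 - a^4/4 + a + sin(a*k)


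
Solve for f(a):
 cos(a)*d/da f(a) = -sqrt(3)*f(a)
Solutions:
 f(a) = C1*(sin(a) - 1)^(sqrt(3)/2)/(sin(a) + 1)^(sqrt(3)/2)


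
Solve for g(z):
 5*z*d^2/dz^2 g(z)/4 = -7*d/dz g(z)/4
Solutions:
 g(z) = C1 + C2/z^(2/5)


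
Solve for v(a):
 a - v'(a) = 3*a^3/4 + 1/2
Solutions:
 v(a) = C1 - 3*a^4/16 + a^2/2 - a/2


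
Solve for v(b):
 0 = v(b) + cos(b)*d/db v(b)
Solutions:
 v(b) = C1*sqrt(sin(b) - 1)/sqrt(sin(b) + 1)


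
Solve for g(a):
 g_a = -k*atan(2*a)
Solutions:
 g(a) = C1 - k*(a*atan(2*a) - log(4*a^2 + 1)/4)


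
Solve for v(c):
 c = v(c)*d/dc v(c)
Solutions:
 v(c) = -sqrt(C1 + c^2)
 v(c) = sqrt(C1 + c^2)


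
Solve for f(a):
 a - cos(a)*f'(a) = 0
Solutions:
 f(a) = C1 + Integral(a/cos(a), a)


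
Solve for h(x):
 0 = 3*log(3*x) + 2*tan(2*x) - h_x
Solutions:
 h(x) = C1 + 3*x*log(x) - 3*x + 3*x*log(3) - log(cos(2*x))


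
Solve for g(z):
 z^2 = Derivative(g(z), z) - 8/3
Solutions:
 g(z) = C1 + z^3/3 + 8*z/3


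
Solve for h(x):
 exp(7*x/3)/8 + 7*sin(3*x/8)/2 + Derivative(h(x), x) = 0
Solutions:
 h(x) = C1 - 3*exp(7*x/3)/56 + 28*cos(3*x/8)/3


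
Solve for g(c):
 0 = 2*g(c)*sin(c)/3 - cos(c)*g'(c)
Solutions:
 g(c) = C1/cos(c)^(2/3)


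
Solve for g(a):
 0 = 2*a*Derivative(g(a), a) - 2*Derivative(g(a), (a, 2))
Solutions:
 g(a) = C1 + C2*erfi(sqrt(2)*a/2)


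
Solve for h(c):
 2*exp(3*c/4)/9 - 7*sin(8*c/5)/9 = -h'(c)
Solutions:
 h(c) = C1 - 8*exp(3*c/4)/27 - 35*cos(8*c/5)/72


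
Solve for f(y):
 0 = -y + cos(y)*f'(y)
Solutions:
 f(y) = C1 + Integral(y/cos(y), y)


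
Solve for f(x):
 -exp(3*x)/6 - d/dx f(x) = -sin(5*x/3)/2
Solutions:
 f(x) = C1 - exp(3*x)/18 - 3*cos(5*x/3)/10


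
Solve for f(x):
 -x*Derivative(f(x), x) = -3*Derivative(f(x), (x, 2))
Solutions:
 f(x) = C1 + C2*erfi(sqrt(6)*x/6)


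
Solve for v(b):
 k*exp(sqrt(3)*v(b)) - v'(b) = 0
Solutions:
 v(b) = sqrt(3)*(2*log(-1/(C1 + b*k)) - log(3))/6


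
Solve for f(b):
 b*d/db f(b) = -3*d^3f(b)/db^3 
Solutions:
 f(b) = C1 + Integral(C2*airyai(-3^(2/3)*b/3) + C3*airybi(-3^(2/3)*b/3), b)


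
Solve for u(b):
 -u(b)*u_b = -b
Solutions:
 u(b) = -sqrt(C1 + b^2)
 u(b) = sqrt(C1 + b^2)


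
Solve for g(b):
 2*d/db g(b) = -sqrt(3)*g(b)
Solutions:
 g(b) = C1*exp(-sqrt(3)*b/2)


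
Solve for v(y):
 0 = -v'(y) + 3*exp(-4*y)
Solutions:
 v(y) = C1 - 3*exp(-4*y)/4


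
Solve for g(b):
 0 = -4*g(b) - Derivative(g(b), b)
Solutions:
 g(b) = C1*exp(-4*b)


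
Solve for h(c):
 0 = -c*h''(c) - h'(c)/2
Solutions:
 h(c) = C1 + C2*sqrt(c)


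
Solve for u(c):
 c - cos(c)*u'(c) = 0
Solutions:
 u(c) = C1 + Integral(c/cos(c), c)


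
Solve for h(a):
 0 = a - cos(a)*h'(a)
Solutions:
 h(a) = C1 + Integral(a/cos(a), a)


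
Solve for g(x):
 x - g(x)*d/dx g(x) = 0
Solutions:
 g(x) = -sqrt(C1 + x^2)
 g(x) = sqrt(C1 + x^2)


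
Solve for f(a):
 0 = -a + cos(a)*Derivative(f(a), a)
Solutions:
 f(a) = C1 + Integral(a/cos(a), a)


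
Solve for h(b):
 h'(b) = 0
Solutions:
 h(b) = C1


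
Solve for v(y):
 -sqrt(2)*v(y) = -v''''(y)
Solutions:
 v(y) = C1*exp(-2^(1/8)*y) + C2*exp(2^(1/8)*y) + C3*sin(2^(1/8)*y) + C4*cos(2^(1/8)*y)


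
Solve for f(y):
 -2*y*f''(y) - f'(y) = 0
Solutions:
 f(y) = C1 + C2*sqrt(y)


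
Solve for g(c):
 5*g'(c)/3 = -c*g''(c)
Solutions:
 g(c) = C1 + C2/c^(2/3)


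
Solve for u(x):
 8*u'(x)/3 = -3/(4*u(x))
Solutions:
 u(x) = -sqrt(C1 - 9*x)/4
 u(x) = sqrt(C1 - 9*x)/4


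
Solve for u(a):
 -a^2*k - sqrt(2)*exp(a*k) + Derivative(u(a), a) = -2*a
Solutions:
 u(a) = C1 + a^3*k/3 - a^2 + sqrt(2)*exp(a*k)/k


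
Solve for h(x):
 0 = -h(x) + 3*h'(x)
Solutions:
 h(x) = C1*exp(x/3)


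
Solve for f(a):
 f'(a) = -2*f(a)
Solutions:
 f(a) = C1*exp(-2*a)


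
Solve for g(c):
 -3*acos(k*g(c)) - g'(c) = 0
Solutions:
 Integral(1/acos(_y*k), (_y, g(c))) = C1 - 3*c


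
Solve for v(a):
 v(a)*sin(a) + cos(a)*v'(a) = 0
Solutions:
 v(a) = C1*cos(a)


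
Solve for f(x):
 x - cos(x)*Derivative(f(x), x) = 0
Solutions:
 f(x) = C1 + Integral(x/cos(x), x)


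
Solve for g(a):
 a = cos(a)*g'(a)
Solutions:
 g(a) = C1 + Integral(a/cos(a), a)


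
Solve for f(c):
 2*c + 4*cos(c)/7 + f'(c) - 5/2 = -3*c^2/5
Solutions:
 f(c) = C1 - c^3/5 - c^2 + 5*c/2 - 4*sin(c)/7


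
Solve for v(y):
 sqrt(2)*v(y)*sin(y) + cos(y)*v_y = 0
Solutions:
 v(y) = C1*cos(y)^(sqrt(2))


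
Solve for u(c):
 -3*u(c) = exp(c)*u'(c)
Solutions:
 u(c) = C1*exp(3*exp(-c))


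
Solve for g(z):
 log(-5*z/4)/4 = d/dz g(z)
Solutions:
 g(z) = C1 + z*log(-z)/4 + z*(-2*log(2) - 1 + log(5))/4


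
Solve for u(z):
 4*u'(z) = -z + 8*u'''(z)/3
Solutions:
 u(z) = C1 + C2*exp(-sqrt(6)*z/2) + C3*exp(sqrt(6)*z/2) - z^2/8


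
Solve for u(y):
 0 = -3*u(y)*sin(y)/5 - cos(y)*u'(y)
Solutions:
 u(y) = C1*cos(y)^(3/5)


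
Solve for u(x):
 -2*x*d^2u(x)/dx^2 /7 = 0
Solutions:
 u(x) = C1 + C2*x


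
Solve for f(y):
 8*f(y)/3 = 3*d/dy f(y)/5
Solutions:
 f(y) = C1*exp(40*y/9)


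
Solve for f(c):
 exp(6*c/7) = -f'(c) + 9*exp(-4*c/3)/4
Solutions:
 f(c) = C1 - 7*exp(6*c/7)/6 - 27*exp(-4*c/3)/16


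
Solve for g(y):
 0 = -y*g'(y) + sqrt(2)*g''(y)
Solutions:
 g(y) = C1 + C2*erfi(2^(1/4)*y/2)


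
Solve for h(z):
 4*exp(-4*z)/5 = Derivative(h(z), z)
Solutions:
 h(z) = C1 - exp(-4*z)/5


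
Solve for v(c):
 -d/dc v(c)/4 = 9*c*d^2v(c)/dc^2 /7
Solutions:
 v(c) = C1 + C2*c^(29/36)


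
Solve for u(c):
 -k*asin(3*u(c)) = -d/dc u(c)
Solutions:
 Integral(1/asin(3*_y), (_y, u(c))) = C1 + c*k


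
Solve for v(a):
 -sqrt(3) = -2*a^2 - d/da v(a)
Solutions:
 v(a) = C1 - 2*a^3/3 + sqrt(3)*a


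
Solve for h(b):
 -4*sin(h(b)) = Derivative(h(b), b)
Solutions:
 h(b) = -acos((-C1 - exp(8*b))/(C1 - exp(8*b))) + 2*pi
 h(b) = acos((-C1 - exp(8*b))/(C1 - exp(8*b)))


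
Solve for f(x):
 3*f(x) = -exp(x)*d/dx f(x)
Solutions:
 f(x) = C1*exp(3*exp(-x))


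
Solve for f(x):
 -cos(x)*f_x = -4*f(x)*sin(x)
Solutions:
 f(x) = C1/cos(x)^4


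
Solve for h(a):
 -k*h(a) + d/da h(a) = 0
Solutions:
 h(a) = C1*exp(a*k)


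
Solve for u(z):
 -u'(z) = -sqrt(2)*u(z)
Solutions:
 u(z) = C1*exp(sqrt(2)*z)


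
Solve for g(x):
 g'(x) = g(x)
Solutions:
 g(x) = C1*exp(x)


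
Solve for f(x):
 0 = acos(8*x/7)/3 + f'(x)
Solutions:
 f(x) = C1 - x*acos(8*x/7)/3 + sqrt(49 - 64*x^2)/24


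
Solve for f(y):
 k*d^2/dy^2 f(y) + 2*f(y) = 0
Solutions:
 f(y) = C1*exp(-sqrt(2)*y*sqrt(-1/k)) + C2*exp(sqrt(2)*y*sqrt(-1/k))


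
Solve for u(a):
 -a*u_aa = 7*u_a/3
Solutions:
 u(a) = C1 + C2/a^(4/3)


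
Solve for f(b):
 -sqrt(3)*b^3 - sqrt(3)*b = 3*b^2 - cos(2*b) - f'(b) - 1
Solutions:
 f(b) = C1 + sqrt(3)*b^4/4 + b^3 + sqrt(3)*b^2/2 - b - sin(2*b)/2


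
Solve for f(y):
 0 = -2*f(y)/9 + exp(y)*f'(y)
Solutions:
 f(y) = C1*exp(-2*exp(-y)/9)


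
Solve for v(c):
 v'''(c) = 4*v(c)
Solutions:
 v(c) = C3*exp(2^(2/3)*c) + (C1*sin(2^(2/3)*sqrt(3)*c/2) + C2*cos(2^(2/3)*sqrt(3)*c/2))*exp(-2^(2/3)*c/2)


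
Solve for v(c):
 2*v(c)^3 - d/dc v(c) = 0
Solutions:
 v(c) = -sqrt(2)*sqrt(-1/(C1 + 2*c))/2
 v(c) = sqrt(2)*sqrt(-1/(C1 + 2*c))/2


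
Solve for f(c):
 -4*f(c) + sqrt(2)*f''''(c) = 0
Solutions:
 f(c) = C1*exp(-2^(3/8)*c) + C2*exp(2^(3/8)*c) + C3*sin(2^(3/8)*c) + C4*cos(2^(3/8)*c)


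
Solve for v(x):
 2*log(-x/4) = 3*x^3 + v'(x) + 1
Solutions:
 v(x) = C1 - 3*x^4/4 + 2*x*log(-x) + x*(-3 - 4*log(2))


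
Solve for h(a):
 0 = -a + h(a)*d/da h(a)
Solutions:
 h(a) = -sqrt(C1 + a^2)
 h(a) = sqrt(C1 + a^2)


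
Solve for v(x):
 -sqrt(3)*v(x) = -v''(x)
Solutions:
 v(x) = C1*exp(-3^(1/4)*x) + C2*exp(3^(1/4)*x)


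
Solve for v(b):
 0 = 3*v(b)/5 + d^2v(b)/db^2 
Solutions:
 v(b) = C1*sin(sqrt(15)*b/5) + C2*cos(sqrt(15)*b/5)


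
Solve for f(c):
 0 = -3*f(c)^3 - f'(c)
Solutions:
 f(c) = -sqrt(2)*sqrt(-1/(C1 - 3*c))/2
 f(c) = sqrt(2)*sqrt(-1/(C1 - 3*c))/2


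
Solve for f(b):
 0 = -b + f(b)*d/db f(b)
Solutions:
 f(b) = -sqrt(C1 + b^2)
 f(b) = sqrt(C1 + b^2)


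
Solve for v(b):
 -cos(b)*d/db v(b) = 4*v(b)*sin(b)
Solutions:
 v(b) = C1*cos(b)^4


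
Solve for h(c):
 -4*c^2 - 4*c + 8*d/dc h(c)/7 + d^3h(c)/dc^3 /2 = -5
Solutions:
 h(c) = C1 + C2*sin(4*sqrt(7)*c/7) + C3*cos(4*sqrt(7)*c/7) + 7*c^3/6 + 7*c^2/4 - 119*c/16


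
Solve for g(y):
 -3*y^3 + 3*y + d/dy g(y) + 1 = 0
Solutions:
 g(y) = C1 + 3*y^4/4 - 3*y^2/2 - y


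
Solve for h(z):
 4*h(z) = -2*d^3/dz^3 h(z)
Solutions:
 h(z) = C3*exp(-2^(1/3)*z) + (C1*sin(2^(1/3)*sqrt(3)*z/2) + C2*cos(2^(1/3)*sqrt(3)*z/2))*exp(2^(1/3)*z/2)


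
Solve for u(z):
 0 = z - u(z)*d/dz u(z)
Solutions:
 u(z) = -sqrt(C1 + z^2)
 u(z) = sqrt(C1 + z^2)


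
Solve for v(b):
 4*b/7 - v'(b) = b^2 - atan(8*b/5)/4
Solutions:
 v(b) = C1 - b^3/3 + 2*b^2/7 + b*atan(8*b/5)/4 - 5*log(64*b^2 + 25)/64


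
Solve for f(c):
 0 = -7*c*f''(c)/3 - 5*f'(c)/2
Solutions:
 f(c) = C1 + C2/c^(1/14)


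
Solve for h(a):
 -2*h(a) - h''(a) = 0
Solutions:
 h(a) = C1*sin(sqrt(2)*a) + C2*cos(sqrt(2)*a)


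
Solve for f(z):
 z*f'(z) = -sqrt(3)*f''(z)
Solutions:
 f(z) = C1 + C2*erf(sqrt(2)*3^(3/4)*z/6)


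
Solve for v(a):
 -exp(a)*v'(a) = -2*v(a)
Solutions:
 v(a) = C1*exp(-2*exp(-a))


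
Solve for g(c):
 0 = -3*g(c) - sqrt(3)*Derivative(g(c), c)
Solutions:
 g(c) = C1*exp(-sqrt(3)*c)


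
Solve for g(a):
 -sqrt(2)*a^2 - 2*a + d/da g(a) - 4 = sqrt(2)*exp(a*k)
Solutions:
 g(a) = C1 + sqrt(2)*a^3/3 + a^2 + 4*a + sqrt(2)*exp(a*k)/k


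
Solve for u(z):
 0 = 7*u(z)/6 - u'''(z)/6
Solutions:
 u(z) = C3*exp(7^(1/3)*z) + (C1*sin(sqrt(3)*7^(1/3)*z/2) + C2*cos(sqrt(3)*7^(1/3)*z/2))*exp(-7^(1/3)*z/2)


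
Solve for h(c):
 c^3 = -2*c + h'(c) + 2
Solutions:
 h(c) = C1 + c^4/4 + c^2 - 2*c


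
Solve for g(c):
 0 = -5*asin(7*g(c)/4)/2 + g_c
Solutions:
 Integral(1/asin(7*_y/4), (_y, g(c))) = C1 + 5*c/2


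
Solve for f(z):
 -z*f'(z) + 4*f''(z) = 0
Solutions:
 f(z) = C1 + C2*erfi(sqrt(2)*z/4)


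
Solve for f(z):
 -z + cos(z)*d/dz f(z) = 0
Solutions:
 f(z) = C1 + Integral(z/cos(z), z)


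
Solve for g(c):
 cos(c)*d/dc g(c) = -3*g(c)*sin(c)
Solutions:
 g(c) = C1*cos(c)^3


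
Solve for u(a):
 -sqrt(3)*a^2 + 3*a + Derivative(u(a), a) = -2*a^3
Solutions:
 u(a) = C1 - a^4/2 + sqrt(3)*a^3/3 - 3*a^2/2


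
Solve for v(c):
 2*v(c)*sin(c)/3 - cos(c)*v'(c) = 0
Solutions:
 v(c) = C1/cos(c)^(2/3)


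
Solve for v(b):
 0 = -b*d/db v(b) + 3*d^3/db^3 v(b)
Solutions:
 v(b) = C1 + Integral(C2*airyai(3^(2/3)*b/3) + C3*airybi(3^(2/3)*b/3), b)


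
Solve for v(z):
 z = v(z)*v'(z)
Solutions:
 v(z) = -sqrt(C1 + z^2)
 v(z) = sqrt(C1 + z^2)


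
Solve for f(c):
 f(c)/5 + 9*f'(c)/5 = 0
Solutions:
 f(c) = C1*exp(-c/9)


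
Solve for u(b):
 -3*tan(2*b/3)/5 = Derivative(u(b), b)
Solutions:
 u(b) = C1 + 9*log(cos(2*b/3))/10


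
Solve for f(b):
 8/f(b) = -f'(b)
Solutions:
 f(b) = -sqrt(C1 - 16*b)
 f(b) = sqrt(C1 - 16*b)


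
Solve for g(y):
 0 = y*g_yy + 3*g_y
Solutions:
 g(y) = C1 + C2/y^2


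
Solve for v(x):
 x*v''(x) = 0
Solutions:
 v(x) = C1 + C2*x


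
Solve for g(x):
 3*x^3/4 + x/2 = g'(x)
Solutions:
 g(x) = C1 + 3*x^4/16 + x^2/4


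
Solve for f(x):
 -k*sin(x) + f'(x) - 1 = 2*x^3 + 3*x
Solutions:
 f(x) = C1 - k*cos(x) + x^4/2 + 3*x^2/2 + x


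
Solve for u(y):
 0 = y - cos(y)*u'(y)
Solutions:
 u(y) = C1 + Integral(y/cos(y), y)


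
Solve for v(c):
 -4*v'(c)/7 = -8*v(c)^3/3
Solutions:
 v(c) = -sqrt(6)*sqrt(-1/(C1 + 14*c))/2
 v(c) = sqrt(6)*sqrt(-1/(C1 + 14*c))/2


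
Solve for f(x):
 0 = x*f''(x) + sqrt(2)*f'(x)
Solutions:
 f(x) = C1 + C2*x^(1 - sqrt(2))


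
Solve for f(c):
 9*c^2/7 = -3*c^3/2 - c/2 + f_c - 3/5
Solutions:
 f(c) = C1 + 3*c^4/8 + 3*c^3/7 + c^2/4 + 3*c/5


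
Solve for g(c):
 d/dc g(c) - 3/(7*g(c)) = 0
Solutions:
 g(c) = -sqrt(C1 + 42*c)/7
 g(c) = sqrt(C1 + 42*c)/7


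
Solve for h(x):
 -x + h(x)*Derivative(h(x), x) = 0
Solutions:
 h(x) = -sqrt(C1 + x^2)
 h(x) = sqrt(C1 + x^2)


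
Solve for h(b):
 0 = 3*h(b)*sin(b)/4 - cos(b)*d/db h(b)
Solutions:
 h(b) = C1/cos(b)^(3/4)


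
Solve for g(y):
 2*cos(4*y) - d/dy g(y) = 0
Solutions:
 g(y) = C1 + sin(4*y)/2


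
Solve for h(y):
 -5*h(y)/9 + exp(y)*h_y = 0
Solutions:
 h(y) = C1*exp(-5*exp(-y)/9)


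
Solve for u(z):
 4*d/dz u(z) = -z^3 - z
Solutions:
 u(z) = C1 - z^4/16 - z^2/8


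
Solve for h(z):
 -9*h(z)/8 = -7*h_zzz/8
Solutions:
 h(z) = C3*exp(21^(2/3)*z/7) + (C1*sin(3*3^(1/6)*7^(2/3)*z/14) + C2*cos(3*3^(1/6)*7^(2/3)*z/14))*exp(-21^(2/3)*z/14)


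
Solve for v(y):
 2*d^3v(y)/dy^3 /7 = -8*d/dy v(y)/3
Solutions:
 v(y) = C1 + C2*sin(2*sqrt(21)*y/3) + C3*cos(2*sqrt(21)*y/3)


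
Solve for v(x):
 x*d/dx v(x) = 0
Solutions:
 v(x) = C1


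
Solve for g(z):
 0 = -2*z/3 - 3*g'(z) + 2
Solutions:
 g(z) = C1 - z^2/9 + 2*z/3


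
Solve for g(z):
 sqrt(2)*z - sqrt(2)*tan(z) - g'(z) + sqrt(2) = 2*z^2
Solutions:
 g(z) = C1 - 2*z^3/3 + sqrt(2)*z^2/2 + sqrt(2)*z + sqrt(2)*log(cos(z))


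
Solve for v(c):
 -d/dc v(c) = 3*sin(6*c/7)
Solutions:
 v(c) = C1 + 7*cos(6*c/7)/2


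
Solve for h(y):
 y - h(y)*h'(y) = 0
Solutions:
 h(y) = -sqrt(C1 + y^2)
 h(y) = sqrt(C1 + y^2)


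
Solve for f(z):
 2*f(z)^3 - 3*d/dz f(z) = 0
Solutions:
 f(z) = -sqrt(6)*sqrt(-1/(C1 + 2*z))/2
 f(z) = sqrt(6)*sqrt(-1/(C1 + 2*z))/2


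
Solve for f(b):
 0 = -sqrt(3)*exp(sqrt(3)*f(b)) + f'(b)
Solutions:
 f(b) = sqrt(3)*(2*log(-1/(C1 + sqrt(3)*b)) - log(3))/6


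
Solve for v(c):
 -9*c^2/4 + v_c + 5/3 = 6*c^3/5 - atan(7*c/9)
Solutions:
 v(c) = C1 + 3*c^4/10 + 3*c^3/4 - c*atan(7*c/9) - 5*c/3 + 9*log(49*c^2 + 81)/14


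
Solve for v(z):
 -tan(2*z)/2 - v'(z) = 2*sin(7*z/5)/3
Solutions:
 v(z) = C1 + log(cos(2*z))/4 + 10*cos(7*z/5)/21


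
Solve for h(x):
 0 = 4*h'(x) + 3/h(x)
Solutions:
 h(x) = -sqrt(C1 - 6*x)/2
 h(x) = sqrt(C1 - 6*x)/2


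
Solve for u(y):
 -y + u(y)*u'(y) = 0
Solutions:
 u(y) = -sqrt(C1 + y^2)
 u(y) = sqrt(C1 + y^2)


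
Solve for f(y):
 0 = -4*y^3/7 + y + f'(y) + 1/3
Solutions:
 f(y) = C1 + y^4/7 - y^2/2 - y/3


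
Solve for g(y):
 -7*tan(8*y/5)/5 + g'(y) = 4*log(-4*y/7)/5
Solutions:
 g(y) = C1 + 4*y*log(-y)/5 - 4*y*log(7)/5 - 4*y/5 + 8*y*log(2)/5 - 7*log(cos(8*y/5))/8


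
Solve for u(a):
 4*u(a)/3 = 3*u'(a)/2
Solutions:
 u(a) = C1*exp(8*a/9)


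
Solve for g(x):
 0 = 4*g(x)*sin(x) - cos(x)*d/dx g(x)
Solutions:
 g(x) = C1/cos(x)^4


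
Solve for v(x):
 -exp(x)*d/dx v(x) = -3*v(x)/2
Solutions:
 v(x) = C1*exp(-3*exp(-x)/2)


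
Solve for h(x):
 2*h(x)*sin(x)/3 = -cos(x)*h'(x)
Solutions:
 h(x) = C1*cos(x)^(2/3)


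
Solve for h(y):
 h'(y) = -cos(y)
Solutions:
 h(y) = C1 - sin(y)


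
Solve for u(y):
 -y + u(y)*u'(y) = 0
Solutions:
 u(y) = -sqrt(C1 + y^2)
 u(y) = sqrt(C1 + y^2)


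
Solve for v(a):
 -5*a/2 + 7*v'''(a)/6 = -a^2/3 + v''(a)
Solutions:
 v(a) = C1 + C2*a + C3*exp(6*a/7) + a^4/36 - 31*a^3/108 - 217*a^2/216


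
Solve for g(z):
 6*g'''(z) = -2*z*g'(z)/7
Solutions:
 g(z) = C1 + Integral(C2*airyai(-21^(2/3)*z/21) + C3*airybi(-21^(2/3)*z/21), z)


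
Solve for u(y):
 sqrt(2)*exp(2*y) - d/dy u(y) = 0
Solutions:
 u(y) = C1 + sqrt(2)*exp(2*y)/2
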